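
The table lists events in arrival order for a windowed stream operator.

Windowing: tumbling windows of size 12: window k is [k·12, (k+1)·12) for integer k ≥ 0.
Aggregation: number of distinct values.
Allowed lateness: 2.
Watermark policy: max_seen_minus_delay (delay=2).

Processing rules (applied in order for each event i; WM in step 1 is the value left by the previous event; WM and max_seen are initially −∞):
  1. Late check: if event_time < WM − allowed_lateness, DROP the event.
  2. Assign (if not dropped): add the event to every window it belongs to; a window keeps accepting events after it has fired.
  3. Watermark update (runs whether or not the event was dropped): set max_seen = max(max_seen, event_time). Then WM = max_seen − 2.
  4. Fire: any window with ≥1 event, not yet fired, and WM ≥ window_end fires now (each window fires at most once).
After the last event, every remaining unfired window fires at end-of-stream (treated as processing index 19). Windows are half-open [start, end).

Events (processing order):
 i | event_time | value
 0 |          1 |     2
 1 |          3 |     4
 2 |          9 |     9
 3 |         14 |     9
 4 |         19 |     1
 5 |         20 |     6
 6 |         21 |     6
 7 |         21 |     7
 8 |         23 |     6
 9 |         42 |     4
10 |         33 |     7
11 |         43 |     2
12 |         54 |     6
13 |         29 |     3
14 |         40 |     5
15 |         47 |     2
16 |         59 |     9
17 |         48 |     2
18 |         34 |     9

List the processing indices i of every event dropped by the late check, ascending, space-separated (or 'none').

i=0 t=1 v=2: → [0,12); WM=-1
i=1 t=3 v=4: → [0,12); WM=1
i=2 t=9 v=9: → [0,12); WM=7
i=3 t=14 v=9: → [12,24); WM=12; [0,12) fires=3
i=4 t=19 v=1: → [12,24); WM=17
i=5 t=20 v=6: → [12,24); WM=18
i=6 t=21 v=6: → [12,24); WM=19
i=7 t=21 v=7: → [12,24); WM=19
i=8 t=23 v=6: → [12,24); WM=21
i=9 t=42 v=4: → [36,48); WM=40; [12,24) fires=4
i=10 t=33 v=7: DROP (t<40-2); WM=40
i=11 t=43 v=2: → [36,48); WM=41
i=12 t=54 v=6: → [48,60); WM=52; [36,48) fires=2
i=13 t=29 v=3: DROP (t<52-2); WM=52
i=14 t=40 v=5: DROP (t<52-2); WM=52
i=15 t=47 v=2: DROP (t<52-2); WM=52
i=16 t=59 v=9: → [48,60); WM=57
i=17 t=48 v=2: DROP (t<57-2); WM=57
i=18 t=34 v=9: DROP (t<57-2); WM=57

10 13 14 15 17 18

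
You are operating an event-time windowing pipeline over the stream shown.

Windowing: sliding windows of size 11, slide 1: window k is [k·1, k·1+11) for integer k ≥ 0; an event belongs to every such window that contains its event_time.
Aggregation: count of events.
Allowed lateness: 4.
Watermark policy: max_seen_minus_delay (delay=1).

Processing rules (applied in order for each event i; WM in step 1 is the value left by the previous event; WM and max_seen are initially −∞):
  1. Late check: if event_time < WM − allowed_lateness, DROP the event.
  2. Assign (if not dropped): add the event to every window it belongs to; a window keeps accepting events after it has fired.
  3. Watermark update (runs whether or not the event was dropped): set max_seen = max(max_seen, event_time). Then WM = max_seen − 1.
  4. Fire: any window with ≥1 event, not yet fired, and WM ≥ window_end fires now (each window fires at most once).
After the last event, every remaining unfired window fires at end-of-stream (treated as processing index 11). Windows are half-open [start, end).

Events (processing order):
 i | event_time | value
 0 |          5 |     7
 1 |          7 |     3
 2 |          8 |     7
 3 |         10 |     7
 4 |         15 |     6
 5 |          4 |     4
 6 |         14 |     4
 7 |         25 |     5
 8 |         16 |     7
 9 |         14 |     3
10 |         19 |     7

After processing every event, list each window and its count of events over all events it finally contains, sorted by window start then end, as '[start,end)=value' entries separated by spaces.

i=0 t=5 v=7: → [5,16),[4,15),[3,14),[2,13),[1,12),[0,11); WM=4
i=1 t=7 v=3: → [7,18),[6,17),[5,16),[4,15),[3,14),[2,13),[1,12),[0,11); WM=6
i=2 t=8 v=7: → [8,19),[7,18),[6,17),[5,16),[4,15),[3,14),[2,13),[1,12),[0,11); WM=7
i=3 t=10 v=7: → [10,21),[9,20),[8,19),[7,18),[6,17),[5,16),[4,15),[3,14),[2,13),[1,12),[0,11); WM=9
i=4 t=15 v=6: → [15,26),[14,25),[13,24),[12,23),[11,22),[10,21),[9,20),[8,19),[7,18),[6,17),[5,16); WM=14; [0,11) fires=4 [1,12) fires=4 [2,13) fires=4 [3,14) fires=4
i=5 t=4 v=4: DROP (t<14-4); WM=14
i=6 t=14 v=4: → [14,25),[13,24),[12,23),[11,22),[10,21),[9,20),[8,19),[7,18),[6,17),[5,16),[4,15); WM=14
i=7 t=25 v=5: → [25,36),[24,35),[23,34),[22,33),[21,32),[20,31),[19,30),[18,29),[17,28),[16,27),[15,26); WM=24; [4,15) fires=5 [5,16) fires=6 [6,17) fires=5 [7,18) fires=5 [8,19) fires=4 [9,20) fires=3 [10,21) fires=3 [11,22) fires=2 [12,23) fires=2 [13,24) fires=2
i=8 t=16 v=7: DROP (t<24-4); WM=24
i=9 t=14 v=3: DROP (t<24-4); WM=24
i=10 t=19 v=7: DROP (t<24-4); WM=24

[0,11)=4 [1,12)=4 [2,13)=4 [3,14)=4 [4,15)=5 [5,16)=6 [6,17)=5 [7,18)=5 [8,19)=4 [9,20)=3 [10,21)=3 [11,22)=2 [12,23)=2 [13,24)=2 [14,25)=2 [15,26)=2 [16,27)=1 [17,28)=1 [18,29)=1 [19,30)=1 [20,31)=1 [21,32)=1 [22,33)=1 [23,34)=1 [24,35)=1 [25,36)=1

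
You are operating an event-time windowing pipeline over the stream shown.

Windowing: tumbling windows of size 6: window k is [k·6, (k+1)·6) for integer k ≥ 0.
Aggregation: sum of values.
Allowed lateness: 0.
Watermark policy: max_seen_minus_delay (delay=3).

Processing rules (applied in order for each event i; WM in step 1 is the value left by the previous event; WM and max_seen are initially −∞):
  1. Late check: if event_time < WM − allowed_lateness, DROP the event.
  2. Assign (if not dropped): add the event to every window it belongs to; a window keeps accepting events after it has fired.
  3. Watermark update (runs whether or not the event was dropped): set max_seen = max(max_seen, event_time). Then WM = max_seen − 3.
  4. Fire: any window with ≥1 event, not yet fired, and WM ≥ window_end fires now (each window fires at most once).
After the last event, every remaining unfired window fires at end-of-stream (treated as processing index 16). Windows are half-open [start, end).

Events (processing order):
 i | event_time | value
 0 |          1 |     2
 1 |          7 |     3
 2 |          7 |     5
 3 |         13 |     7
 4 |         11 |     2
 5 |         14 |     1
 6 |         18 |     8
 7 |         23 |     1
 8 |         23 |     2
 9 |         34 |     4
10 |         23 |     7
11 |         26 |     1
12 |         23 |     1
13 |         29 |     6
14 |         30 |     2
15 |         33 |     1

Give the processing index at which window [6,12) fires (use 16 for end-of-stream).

i=0 t=1 v=2: → [0,6); WM=-2
i=1 t=7 v=3: → [6,12); WM=4
i=2 t=7 v=5: → [6,12); WM=4
i=3 t=13 v=7: → [12,18); WM=10; [0,6) fires=2
i=4 t=11 v=2: → [6,12); WM=10
i=5 t=14 v=1: → [12,18); WM=11
i=6 t=18 v=8: → [18,24); WM=15; [6,12) fires=10
i=7 t=23 v=1: → [18,24); WM=20; [12,18) fires=8
i=8 t=23 v=2: → [18,24); WM=20
i=9 t=34 v=4: → [30,36); WM=31; [18,24) fires=11
i=10 t=23 v=7: DROP (t<31-0); WM=31
i=11 t=26 v=1: DROP (t<31-0); WM=31
i=12 t=23 v=1: DROP (t<31-0); WM=31
i=13 t=29 v=6: DROP (t<31-0); WM=31
i=14 t=30 v=2: DROP (t<31-0); WM=31
i=15 t=33 v=1: → [30,36); WM=31

6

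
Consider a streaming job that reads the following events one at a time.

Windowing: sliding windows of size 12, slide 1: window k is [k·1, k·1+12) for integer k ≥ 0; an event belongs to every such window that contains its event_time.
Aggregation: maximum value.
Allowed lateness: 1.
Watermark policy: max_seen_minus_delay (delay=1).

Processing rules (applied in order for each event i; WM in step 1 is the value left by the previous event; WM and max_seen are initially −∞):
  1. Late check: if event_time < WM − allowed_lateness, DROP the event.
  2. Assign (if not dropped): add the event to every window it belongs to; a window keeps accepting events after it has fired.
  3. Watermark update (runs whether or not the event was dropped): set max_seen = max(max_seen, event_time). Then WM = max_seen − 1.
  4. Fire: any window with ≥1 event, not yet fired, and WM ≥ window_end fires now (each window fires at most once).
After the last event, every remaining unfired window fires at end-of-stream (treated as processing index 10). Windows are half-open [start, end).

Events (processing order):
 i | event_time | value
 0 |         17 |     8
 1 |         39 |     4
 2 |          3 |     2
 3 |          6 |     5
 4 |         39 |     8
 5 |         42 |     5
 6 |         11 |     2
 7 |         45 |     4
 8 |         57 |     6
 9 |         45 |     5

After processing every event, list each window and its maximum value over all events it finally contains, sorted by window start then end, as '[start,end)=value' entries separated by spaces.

i=0 t=17 v=8: → [17,29),[16,28),[15,27),[14,26),[13,25),[12,24),[11,23),[10,22),[9,21),[8,20),[7,19),[6,18); WM=16
i=1 t=39 v=4: → [39,51),[38,50),[37,49),[36,48),[35,47),[34,46),[33,45),[32,44),[31,43),[30,42),[29,41),[28,40); WM=38; [6,18) fires=8 [7,19) fires=8 [8,20) fires=8 [9,21) fires=8 [10,22) fires=8 [11,23) fires=8 [12,24) fires=8 [13,25) fires=8 [14,26) fires=8 [15,27) fires=8 [16,28) fires=8 [17,29) fires=8
i=2 t=3 v=2: DROP (t<38-1); WM=38
i=3 t=6 v=5: DROP (t<38-1); WM=38
i=4 t=39 v=8: → [39,51),[38,50),[37,49),[36,48),[35,47),[34,46),[33,45),[32,44),[31,43),[30,42),[29,41),[28,40); WM=38
i=5 t=42 v=5: → [42,54),[41,53),[40,52),[39,51),[38,50),[37,49),[36,48),[35,47),[34,46),[33,45),[32,44),[31,43); WM=41; [28,40) fires=8 [29,41) fires=8
i=6 t=11 v=2: DROP (t<41-1); WM=41
i=7 t=45 v=4: → [45,57),[44,56),[43,55),[42,54),[41,53),[40,52),[39,51),[38,50),[37,49),[36,48),[35,47),[34,46); WM=44; [30,42) fires=8 [31,43) fires=8 [32,44) fires=8
i=8 t=57 v=6: → [57,69),[56,68),[55,67),[54,66),[53,65),[52,64),[51,63),[50,62),[49,61),[48,60),[47,59),[46,58); WM=56; [33,45) fires=8 [34,46) fires=8 [35,47) fires=8 [36,48) fires=8 [37,49) fires=8 [38,50) fires=8 [39,51) fires=8 [40,52) fires=5 [41,53) fires=5 [42,54) fires=5 [43,55) fires=4 [44,56) fires=4
i=9 t=45 v=5: DROP (t<56-1); WM=56

[6,18)=8 [7,19)=8 [8,20)=8 [9,21)=8 [10,22)=8 [11,23)=8 [12,24)=8 [13,25)=8 [14,26)=8 [15,27)=8 [16,28)=8 [17,29)=8 [28,40)=8 [29,41)=8 [30,42)=8 [31,43)=8 [32,44)=8 [33,45)=8 [34,46)=8 [35,47)=8 [36,48)=8 [37,49)=8 [38,50)=8 [39,51)=8 [40,52)=5 [41,53)=5 [42,54)=5 [43,55)=4 [44,56)=4 [45,57)=4 [46,58)=6 [47,59)=6 [48,60)=6 [49,61)=6 [50,62)=6 [51,63)=6 [52,64)=6 [53,65)=6 [54,66)=6 [55,67)=6 [56,68)=6 [57,69)=6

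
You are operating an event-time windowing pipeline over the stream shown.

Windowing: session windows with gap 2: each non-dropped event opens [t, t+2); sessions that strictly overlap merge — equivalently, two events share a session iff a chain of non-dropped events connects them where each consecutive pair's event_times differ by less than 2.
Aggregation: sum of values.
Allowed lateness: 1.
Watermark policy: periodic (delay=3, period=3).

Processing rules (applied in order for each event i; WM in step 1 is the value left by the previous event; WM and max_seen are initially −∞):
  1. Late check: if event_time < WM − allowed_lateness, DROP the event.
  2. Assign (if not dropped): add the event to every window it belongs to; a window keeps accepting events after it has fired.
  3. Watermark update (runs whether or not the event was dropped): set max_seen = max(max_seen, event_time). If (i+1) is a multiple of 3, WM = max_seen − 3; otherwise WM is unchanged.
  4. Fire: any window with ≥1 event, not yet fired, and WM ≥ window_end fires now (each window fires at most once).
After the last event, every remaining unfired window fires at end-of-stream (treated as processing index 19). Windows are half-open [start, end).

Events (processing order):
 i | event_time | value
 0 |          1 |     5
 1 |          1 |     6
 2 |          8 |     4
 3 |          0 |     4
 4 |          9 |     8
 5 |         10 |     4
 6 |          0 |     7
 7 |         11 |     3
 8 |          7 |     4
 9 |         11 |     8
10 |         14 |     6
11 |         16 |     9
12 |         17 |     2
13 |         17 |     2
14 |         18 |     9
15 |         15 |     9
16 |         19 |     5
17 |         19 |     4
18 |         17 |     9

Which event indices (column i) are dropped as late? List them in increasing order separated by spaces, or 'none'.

3 6

i=0 t=1 v=5: → [1,3); WM=−∞
i=1 t=1 v=6: → [1,3); WM=−∞
i=2 t=8 v=4: → [8,10); WM=5
i=3 t=0 v=4: DROP (t<5-1); WM=5
i=4 t=9 v=8: → [8,11); WM=5
i=5 t=10 v=4: → [8,12); WM=7
i=6 t=0 v=7: DROP (t<7-1); WM=7
i=7 t=11 v=3: → [8,13); WM=7
i=8 t=7 v=4: → [7,13); WM=8
i=9 t=11 v=8: → [7,13); WM=8
i=10 t=14 v=6: → [14,16); WM=8
i=11 t=16 v=9: → [16,18); WM=13
i=12 t=17 v=2: → [16,19); WM=13
i=13 t=17 v=2: → [16,19); WM=13
i=14 t=18 v=9: → [16,20); WM=15
i=15 t=15 v=9: → [14,20); WM=15
i=16 t=19 v=5: → [14,21); WM=15
i=17 t=19 v=4: → [14,21); WM=16
i=18 t=17 v=9: → [14,21); WM=16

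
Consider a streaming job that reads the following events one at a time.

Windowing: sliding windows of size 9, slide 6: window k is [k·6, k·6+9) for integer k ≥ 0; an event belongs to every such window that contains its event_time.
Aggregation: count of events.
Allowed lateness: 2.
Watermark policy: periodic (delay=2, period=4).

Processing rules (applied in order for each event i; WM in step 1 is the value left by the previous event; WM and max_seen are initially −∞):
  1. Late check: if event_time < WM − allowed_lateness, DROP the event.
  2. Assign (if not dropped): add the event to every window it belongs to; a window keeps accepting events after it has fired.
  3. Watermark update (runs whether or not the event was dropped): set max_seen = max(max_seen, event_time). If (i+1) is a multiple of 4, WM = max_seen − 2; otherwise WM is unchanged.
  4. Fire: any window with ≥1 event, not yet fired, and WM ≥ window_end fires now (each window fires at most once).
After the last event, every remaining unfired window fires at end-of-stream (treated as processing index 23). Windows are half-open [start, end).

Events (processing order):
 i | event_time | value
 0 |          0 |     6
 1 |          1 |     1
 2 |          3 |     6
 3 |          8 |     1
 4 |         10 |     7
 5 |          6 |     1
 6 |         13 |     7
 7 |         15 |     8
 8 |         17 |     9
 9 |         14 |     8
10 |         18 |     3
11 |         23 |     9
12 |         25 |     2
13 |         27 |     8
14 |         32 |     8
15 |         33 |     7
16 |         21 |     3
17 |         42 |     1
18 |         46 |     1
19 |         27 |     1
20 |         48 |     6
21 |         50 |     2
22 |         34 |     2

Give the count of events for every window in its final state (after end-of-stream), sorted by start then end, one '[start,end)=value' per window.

i=0 t=0 v=6: → [0,9); WM=−∞
i=1 t=1 v=1: → [0,9); WM=−∞
i=2 t=3 v=6: → [0,9); WM=−∞
i=3 t=8 v=1: → [6,15),[0,9); WM=6
i=4 t=10 v=7: → [6,15); WM=6
i=5 t=6 v=1: → [6,15),[0,9); WM=6
i=6 t=13 v=7: → [12,21),[6,15); WM=6
i=7 t=15 v=8: → [12,21); WM=13; [0,9) fires=5
i=8 t=17 v=9: → [12,21); WM=13
i=9 t=14 v=8: → [12,21),[6,15); WM=13
i=10 t=18 v=3: → [18,27),[12,21); WM=13
i=11 t=23 v=9: → [18,27); WM=21; [6,15) fires=5 [12,21) fires=5
i=12 t=25 v=2: → [24,33),[18,27); WM=21
i=13 t=27 v=8: → [24,33); WM=21
i=14 t=32 v=8: → [30,39),[24,33); WM=21
i=15 t=33 v=7: → [30,39); WM=31; [18,27) fires=3
i=16 t=21 v=3: DROP (t<31-2); WM=31
i=17 t=42 v=1: → [42,51),[36,45); WM=31
i=18 t=46 v=1: → [42,51); WM=31
i=19 t=27 v=1: DROP (t<31-2); WM=44; [24,33) fires=3 [30,39) fires=2
i=20 t=48 v=6: → [48,57),[42,51); WM=44
i=21 t=50 v=2: → [48,57),[42,51); WM=44
i=22 t=34 v=2: DROP (t<44-2); WM=44

[0,9)=5 [6,15)=5 [12,21)=5 [18,27)=3 [24,33)=3 [30,39)=2 [36,45)=1 [42,51)=4 [48,57)=2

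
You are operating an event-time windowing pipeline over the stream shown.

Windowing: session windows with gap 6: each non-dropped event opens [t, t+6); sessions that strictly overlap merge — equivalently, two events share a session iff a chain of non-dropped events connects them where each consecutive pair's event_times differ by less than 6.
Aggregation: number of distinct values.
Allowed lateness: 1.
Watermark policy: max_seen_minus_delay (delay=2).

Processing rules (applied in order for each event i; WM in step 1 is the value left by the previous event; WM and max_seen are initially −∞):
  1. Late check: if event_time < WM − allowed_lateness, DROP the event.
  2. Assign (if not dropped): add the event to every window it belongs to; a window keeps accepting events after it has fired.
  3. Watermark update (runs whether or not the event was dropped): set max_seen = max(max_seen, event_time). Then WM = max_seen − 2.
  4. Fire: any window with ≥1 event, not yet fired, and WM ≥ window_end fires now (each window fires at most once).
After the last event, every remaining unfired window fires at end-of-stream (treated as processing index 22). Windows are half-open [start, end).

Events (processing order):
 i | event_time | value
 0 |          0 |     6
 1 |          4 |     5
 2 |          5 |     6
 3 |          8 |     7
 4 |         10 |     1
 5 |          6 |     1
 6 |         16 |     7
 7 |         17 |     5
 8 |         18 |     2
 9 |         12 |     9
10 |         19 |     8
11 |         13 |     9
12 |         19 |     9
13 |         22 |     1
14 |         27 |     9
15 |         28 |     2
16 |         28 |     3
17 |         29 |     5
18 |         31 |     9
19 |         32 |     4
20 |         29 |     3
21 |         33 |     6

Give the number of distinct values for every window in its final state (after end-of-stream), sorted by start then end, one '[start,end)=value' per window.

[0,16)=4 [16,39)=9

i=0 t=0 v=6: → [0,6); WM=-2
i=1 t=4 v=5: → [0,10); WM=2
i=2 t=5 v=6: → [0,11); WM=3
i=3 t=8 v=7: → [0,14); WM=6
i=4 t=10 v=1: → [0,16); WM=8
i=5 t=6 v=1: DROP (t<8-1); WM=8
i=6 t=16 v=7: → [16,22); WM=14
i=7 t=17 v=5: → [16,23); WM=15
i=8 t=18 v=2: → [16,24); WM=16
i=9 t=12 v=9: DROP (t<16-1); WM=16
i=10 t=19 v=8: → [16,25); WM=17
i=11 t=13 v=9: DROP (t<17-1); WM=17
i=12 t=19 v=9: → [16,25); WM=17
i=13 t=22 v=1: → [16,28); WM=20
i=14 t=27 v=9: → [16,33); WM=25
i=15 t=28 v=2: → [16,34); WM=26
i=16 t=28 v=3: → [16,34); WM=26
i=17 t=29 v=5: → [16,35); WM=27
i=18 t=31 v=9: → [16,37); WM=29
i=19 t=32 v=4: → [16,38); WM=30
i=20 t=29 v=3: → [16,38); WM=30
i=21 t=33 v=6: → [16,39); WM=31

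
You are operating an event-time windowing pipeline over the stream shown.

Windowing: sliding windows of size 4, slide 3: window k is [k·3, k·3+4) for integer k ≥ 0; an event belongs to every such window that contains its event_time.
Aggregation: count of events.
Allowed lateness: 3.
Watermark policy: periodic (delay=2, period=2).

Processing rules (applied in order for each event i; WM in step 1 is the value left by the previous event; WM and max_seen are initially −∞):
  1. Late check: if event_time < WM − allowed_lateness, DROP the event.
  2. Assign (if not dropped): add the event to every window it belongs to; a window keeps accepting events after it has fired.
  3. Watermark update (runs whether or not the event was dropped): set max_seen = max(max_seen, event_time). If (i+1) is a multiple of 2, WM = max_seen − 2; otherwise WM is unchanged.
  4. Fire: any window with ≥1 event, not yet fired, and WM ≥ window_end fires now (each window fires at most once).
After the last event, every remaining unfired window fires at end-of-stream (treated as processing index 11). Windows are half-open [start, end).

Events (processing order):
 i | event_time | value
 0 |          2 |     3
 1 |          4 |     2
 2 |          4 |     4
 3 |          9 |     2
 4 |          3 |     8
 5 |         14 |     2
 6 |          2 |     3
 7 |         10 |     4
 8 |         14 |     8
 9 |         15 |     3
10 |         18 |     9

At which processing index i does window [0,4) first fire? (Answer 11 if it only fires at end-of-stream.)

i=0 t=2 v=3: → [0,4); WM=−∞
i=1 t=4 v=2: → [3,7); WM=2
i=2 t=4 v=4: → [3,7); WM=2
i=3 t=9 v=2: → [9,13),[6,10); WM=7; [0,4) fires=1 [3,7) fires=2
i=4 t=3 v=8: DROP (t<7-3); WM=7
i=5 t=14 v=2: → [12,16); WM=12; [6,10) fires=1
i=6 t=2 v=3: DROP (t<12-3); WM=12
i=7 t=10 v=4: → [9,13); WM=12
i=8 t=14 v=8: → [12,16); WM=12
i=9 t=15 v=3: → [15,19),[12,16); WM=13; [9,13) fires=2
i=10 t=18 v=9: → [18,22),[15,19); WM=13

3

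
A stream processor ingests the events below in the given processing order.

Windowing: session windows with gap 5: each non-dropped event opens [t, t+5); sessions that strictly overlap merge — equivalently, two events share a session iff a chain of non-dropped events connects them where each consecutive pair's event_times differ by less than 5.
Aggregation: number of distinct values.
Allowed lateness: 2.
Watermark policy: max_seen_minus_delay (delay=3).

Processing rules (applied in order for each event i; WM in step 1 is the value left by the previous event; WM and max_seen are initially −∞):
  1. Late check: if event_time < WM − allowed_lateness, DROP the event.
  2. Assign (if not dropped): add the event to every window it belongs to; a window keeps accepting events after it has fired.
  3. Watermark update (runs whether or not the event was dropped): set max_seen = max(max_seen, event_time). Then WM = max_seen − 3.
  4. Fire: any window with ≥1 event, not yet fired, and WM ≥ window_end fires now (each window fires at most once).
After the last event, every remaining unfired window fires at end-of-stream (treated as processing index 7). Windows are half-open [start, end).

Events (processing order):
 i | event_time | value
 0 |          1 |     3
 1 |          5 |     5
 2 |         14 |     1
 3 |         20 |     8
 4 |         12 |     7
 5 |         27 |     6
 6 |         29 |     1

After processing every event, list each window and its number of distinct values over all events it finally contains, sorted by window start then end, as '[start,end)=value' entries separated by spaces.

[1,10)=2 [14,19)=1 [20,25)=1 [27,34)=2

i=0 t=1 v=3: → [1,6); WM=-2
i=1 t=5 v=5: → [1,10); WM=2
i=2 t=14 v=1: → [14,19); WM=11
i=3 t=20 v=8: → [20,25); WM=17
i=4 t=12 v=7: DROP (t<17-2); WM=17
i=5 t=27 v=6: → [27,32); WM=24
i=6 t=29 v=1: → [27,34); WM=26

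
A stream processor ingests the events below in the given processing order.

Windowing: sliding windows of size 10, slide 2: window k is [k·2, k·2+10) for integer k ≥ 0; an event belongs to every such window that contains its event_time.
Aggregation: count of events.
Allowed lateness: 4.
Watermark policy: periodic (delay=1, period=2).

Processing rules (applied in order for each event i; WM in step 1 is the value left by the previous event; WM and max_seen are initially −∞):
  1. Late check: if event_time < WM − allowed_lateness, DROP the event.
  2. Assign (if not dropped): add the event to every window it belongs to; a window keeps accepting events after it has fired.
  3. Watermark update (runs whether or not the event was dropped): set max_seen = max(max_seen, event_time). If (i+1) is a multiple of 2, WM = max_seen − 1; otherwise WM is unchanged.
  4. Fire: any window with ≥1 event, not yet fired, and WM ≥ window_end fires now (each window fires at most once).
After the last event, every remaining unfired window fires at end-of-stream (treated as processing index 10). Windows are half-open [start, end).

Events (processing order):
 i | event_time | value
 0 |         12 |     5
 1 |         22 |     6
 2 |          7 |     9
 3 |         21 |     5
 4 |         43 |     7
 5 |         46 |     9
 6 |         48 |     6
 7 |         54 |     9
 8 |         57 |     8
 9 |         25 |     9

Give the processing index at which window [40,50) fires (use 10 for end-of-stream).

7

i=0 t=12 v=5: → [12,22),[10,20),[8,18),[6,16),[4,14); WM=−∞
i=1 t=22 v=6: → [22,32),[20,30),[18,28),[16,26),[14,24); WM=21; [4,14) fires=1 [6,16) fires=1 [8,18) fires=1 [10,20) fires=1
i=2 t=7 v=9: DROP (t<21-4); WM=21
i=3 t=21 v=5: → [20,30),[18,28),[16,26),[14,24),[12,22); WM=21
i=4 t=43 v=7: → [42,52),[40,50),[38,48),[36,46),[34,44); WM=21
i=5 t=46 v=9: → [46,56),[44,54),[42,52),[40,50),[38,48); WM=45; [12,22) fires=2 [14,24) fires=2 [16,26) fires=2 [18,28) fires=2 [20,30) fires=2 [22,32) fires=1 [34,44) fires=1
i=6 t=48 v=6: → [48,58),[46,56),[44,54),[42,52),[40,50); WM=45
i=7 t=54 v=9: → [54,64),[52,62),[50,60),[48,58),[46,56); WM=53; [36,46) fires=1 [38,48) fires=2 [40,50) fires=3 [42,52) fires=3
i=8 t=57 v=8: → [56,66),[54,64),[52,62),[50,60),[48,58); WM=53
i=9 t=25 v=9: DROP (t<53-4); WM=56; [44,54) fires=2 [46,56) fires=3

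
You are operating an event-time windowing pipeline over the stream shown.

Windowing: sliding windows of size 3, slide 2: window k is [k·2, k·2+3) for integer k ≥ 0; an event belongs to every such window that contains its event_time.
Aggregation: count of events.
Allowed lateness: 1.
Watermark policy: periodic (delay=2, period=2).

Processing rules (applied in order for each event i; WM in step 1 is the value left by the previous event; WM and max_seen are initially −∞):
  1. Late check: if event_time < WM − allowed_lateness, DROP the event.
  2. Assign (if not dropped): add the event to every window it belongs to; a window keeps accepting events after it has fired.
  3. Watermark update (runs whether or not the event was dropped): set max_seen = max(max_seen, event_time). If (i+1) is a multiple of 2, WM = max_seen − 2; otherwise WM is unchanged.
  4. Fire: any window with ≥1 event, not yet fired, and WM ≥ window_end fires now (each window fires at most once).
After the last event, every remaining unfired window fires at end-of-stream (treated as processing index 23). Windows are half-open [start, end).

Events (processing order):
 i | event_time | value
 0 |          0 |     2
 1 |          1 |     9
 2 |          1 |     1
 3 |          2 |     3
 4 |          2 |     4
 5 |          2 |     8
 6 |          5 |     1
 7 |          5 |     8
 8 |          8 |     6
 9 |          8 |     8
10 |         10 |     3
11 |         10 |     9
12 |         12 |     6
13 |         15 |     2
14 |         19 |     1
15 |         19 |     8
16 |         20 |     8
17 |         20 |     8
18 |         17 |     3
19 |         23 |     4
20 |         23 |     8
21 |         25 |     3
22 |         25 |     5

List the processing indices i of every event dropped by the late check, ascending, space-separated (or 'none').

none

i=0 t=0 v=2: → [0,3); WM=−∞
i=1 t=1 v=9: → [0,3); WM=-1
i=2 t=1 v=1: → [0,3); WM=-1
i=3 t=2 v=3: → [2,5),[0,3); WM=0
i=4 t=2 v=4: → [2,5),[0,3); WM=0
i=5 t=2 v=8: → [2,5),[0,3); WM=0
i=6 t=5 v=1: → [4,7); WM=0
i=7 t=5 v=8: → [4,7); WM=3; [0,3) fires=6
i=8 t=8 v=6: → [8,11),[6,9); WM=3
i=9 t=8 v=8: → [8,11),[6,9); WM=6; [2,5) fires=3
i=10 t=10 v=3: → [10,13),[8,11); WM=6
i=11 t=10 v=9: → [10,13),[8,11); WM=8; [4,7) fires=2
i=12 t=12 v=6: → [12,15),[10,13); WM=8
i=13 t=15 v=2: → [14,17); WM=13; [6,9) fires=2 [8,11) fires=4 [10,13) fires=3
i=14 t=19 v=1: → [18,21); WM=13
i=15 t=19 v=8: → [18,21); WM=17; [12,15) fires=1 [14,17) fires=1
i=16 t=20 v=8: → [20,23),[18,21); WM=17
i=17 t=20 v=8: → [20,23),[18,21); WM=18
i=18 t=17 v=3: → [16,19); WM=18
i=19 t=23 v=4: → [22,25); WM=21; [16,19) fires=1 [18,21) fires=4
i=20 t=23 v=8: → [22,25); WM=21
i=21 t=25 v=3: → [24,27); WM=23; [20,23) fires=2
i=22 t=25 v=5: → [24,27); WM=23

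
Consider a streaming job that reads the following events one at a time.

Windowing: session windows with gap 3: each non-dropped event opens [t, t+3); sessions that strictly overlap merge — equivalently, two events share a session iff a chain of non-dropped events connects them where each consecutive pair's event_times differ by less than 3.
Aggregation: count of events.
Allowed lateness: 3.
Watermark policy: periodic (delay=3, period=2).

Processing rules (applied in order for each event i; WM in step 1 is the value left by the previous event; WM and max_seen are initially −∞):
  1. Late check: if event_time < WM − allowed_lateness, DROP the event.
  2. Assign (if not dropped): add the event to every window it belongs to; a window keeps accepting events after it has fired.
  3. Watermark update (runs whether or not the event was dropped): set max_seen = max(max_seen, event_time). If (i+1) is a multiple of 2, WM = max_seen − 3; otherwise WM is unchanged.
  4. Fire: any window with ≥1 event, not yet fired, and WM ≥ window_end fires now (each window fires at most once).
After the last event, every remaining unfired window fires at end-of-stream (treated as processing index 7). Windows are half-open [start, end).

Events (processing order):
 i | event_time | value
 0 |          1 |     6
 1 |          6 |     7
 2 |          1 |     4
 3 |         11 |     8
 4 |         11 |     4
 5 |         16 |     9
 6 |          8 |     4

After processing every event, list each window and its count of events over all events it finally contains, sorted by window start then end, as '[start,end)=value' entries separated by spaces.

[1,4)=2 [6,9)=1 [11,14)=2 [16,19)=1

i=0 t=1 v=6: → [1,4); WM=−∞
i=1 t=6 v=7: → [6,9); WM=3
i=2 t=1 v=4: → [1,4); WM=3
i=3 t=11 v=8: → [11,14); WM=8
i=4 t=11 v=4: → [11,14); WM=8
i=5 t=16 v=9: → [16,19); WM=13
i=6 t=8 v=4: DROP (t<13-3); WM=13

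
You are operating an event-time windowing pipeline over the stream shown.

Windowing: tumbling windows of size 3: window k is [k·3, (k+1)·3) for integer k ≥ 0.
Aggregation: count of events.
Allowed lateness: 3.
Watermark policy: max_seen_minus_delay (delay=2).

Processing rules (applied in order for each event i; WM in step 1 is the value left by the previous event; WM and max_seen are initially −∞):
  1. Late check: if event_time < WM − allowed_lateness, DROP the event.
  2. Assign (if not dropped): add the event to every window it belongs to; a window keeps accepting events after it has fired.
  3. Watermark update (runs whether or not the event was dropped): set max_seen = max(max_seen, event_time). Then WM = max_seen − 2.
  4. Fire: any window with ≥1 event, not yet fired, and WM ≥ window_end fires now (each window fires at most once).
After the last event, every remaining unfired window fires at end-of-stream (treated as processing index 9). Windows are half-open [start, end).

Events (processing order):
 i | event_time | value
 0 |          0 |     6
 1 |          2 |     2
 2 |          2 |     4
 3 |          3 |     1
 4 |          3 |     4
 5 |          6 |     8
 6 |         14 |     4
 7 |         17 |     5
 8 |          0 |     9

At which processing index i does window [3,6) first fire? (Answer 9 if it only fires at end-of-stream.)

6

i=0 t=0 v=6: → [0,3); WM=-2
i=1 t=2 v=2: → [0,3); WM=0
i=2 t=2 v=4: → [0,3); WM=0
i=3 t=3 v=1: → [3,6); WM=1
i=4 t=3 v=4: → [3,6); WM=1
i=5 t=6 v=8: → [6,9); WM=4; [0,3) fires=3
i=6 t=14 v=4: → [12,15); WM=12; [3,6) fires=2 [6,9) fires=1
i=7 t=17 v=5: → [15,18); WM=15; [12,15) fires=1
i=8 t=0 v=9: DROP (t<15-3); WM=15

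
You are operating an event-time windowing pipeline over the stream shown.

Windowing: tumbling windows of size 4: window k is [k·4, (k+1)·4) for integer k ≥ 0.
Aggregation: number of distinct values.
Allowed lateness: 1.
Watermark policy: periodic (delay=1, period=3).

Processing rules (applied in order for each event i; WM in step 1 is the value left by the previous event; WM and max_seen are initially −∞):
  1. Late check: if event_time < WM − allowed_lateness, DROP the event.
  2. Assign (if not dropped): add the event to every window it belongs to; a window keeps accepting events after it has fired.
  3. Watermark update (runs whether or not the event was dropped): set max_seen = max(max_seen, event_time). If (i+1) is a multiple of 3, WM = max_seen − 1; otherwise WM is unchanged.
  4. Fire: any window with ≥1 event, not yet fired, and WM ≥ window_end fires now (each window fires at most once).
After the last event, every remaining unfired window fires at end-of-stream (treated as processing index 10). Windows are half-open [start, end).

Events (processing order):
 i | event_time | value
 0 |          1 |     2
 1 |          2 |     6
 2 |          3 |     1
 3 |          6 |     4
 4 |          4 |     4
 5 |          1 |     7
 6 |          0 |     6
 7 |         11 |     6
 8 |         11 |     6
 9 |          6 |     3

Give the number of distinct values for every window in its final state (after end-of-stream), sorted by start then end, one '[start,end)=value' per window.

i=0 t=1 v=2: → [0,4); WM=−∞
i=1 t=2 v=6: → [0,4); WM=−∞
i=2 t=3 v=1: → [0,4); WM=2
i=3 t=6 v=4: → [4,8); WM=2
i=4 t=4 v=4: → [4,8); WM=2
i=5 t=1 v=7: → [0,4); WM=5; [0,4) fires=4
i=6 t=0 v=6: DROP (t<5-1); WM=5
i=7 t=11 v=6: → [8,12); WM=5
i=8 t=11 v=6: → [8,12); WM=10; [4,8) fires=1
i=9 t=6 v=3: DROP (t<10-1); WM=10

[0,4)=4 [4,8)=1 [8,12)=1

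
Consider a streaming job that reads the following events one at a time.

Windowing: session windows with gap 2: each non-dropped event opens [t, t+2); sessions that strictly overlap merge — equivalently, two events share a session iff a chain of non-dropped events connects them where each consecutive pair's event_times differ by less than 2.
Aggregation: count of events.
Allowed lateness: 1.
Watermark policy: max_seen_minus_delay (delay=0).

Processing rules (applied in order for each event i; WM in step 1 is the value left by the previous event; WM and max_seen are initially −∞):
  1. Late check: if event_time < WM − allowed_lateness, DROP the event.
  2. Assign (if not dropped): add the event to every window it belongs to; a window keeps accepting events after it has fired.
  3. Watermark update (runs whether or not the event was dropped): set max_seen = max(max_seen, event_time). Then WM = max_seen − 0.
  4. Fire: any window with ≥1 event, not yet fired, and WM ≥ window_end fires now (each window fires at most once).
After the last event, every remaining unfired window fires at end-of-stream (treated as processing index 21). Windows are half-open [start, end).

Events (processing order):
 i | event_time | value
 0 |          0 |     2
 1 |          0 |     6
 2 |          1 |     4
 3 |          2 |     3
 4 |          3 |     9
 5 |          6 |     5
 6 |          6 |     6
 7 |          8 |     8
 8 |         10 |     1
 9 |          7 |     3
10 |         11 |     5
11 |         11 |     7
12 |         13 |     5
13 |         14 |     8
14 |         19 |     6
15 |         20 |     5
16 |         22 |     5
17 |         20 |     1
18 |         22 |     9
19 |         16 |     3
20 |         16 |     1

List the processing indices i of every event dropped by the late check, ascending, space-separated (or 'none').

i=0 t=0 v=2: → [0,2); WM=0
i=1 t=0 v=6: → [0,2); WM=0
i=2 t=1 v=4: → [0,3); WM=1
i=3 t=2 v=3: → [0,4); WM=2
i=4 t=3 v=9: → [0,5); WM=3
i=5 t=6 v=5: → [6,8); WM=6
i=6 t=6 v=6: → [6,8); WM=6
i=7 t=8 v=8: → [8,10); WM=8
i=8 t=10 v=1: → [10,12); WM=10
i=9 t=7 v=3: DROP (t<10-1); WM=10
i=10 t=11 v=5: → [10,13); WM=11
i=11 t=11 v=7: → [10,13); WM=11
i=12 t=13 v=5: → [13,15); WM=13
i=13 t=14 v=8: → [13,16); WM=14
i=14 t=19 v=6: → [19,21); WM=19
i=15 t=20 v=5: → [19,22); WM=20
i=16 t=22 v=5: → [22,24); WM=22
i=17 t=20 v=1: DROP (t<22-1); WM=22
i=18 t=22 v=9: → [22,24); WM=22
i=19 t=16 v=3: DROP (t<22-1); WM=22
i=20 t=16 v=1: DROP (t<22-1); WM=22

9 17 19 20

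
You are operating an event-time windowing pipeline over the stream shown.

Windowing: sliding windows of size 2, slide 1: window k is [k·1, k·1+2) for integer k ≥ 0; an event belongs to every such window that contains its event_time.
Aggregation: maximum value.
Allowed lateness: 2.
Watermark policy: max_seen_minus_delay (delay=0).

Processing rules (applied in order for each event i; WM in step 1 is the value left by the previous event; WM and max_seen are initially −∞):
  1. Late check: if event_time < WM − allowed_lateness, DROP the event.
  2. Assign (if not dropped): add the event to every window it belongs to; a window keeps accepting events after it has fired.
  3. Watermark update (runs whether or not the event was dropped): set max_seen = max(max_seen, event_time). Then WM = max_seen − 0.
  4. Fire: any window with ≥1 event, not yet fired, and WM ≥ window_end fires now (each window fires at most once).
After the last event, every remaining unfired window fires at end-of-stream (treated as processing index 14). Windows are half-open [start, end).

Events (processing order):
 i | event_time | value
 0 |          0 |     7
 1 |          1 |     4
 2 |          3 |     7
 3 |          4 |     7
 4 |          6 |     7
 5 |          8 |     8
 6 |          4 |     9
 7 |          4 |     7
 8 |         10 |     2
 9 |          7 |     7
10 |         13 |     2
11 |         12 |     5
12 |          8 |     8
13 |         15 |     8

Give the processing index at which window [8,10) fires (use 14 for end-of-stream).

i=0 t=0 v=7: → [0,2); WM=0
i=1 t=1 v=4: → [1,3),[0,2); WM=1
i=2 t=3 v=7: → [3,5),[2,4); WM=3; [0,2) fires=7 [1,3) fires=4
i=3 t=4 v=7: → [4,6),[3,5); WM=4; [2,4) fires=7
i=4 t=6 v=7: → [6,8),[5,7); WM=6; [3,5) fires=7 [4,6) fires=7
i=5 t=8 v=8: → [8,10),[7,9); WM=8; [5,7) fires=7 [6,8) fires=7
i=6 t=4 v=9: DROP (t<8-2); WM=8
i=7 t=4 v=7: DROP (t<8-2); WM=8
i=8 t=10 v=2: → [10,12),[9,11); WM=10; [7,9) fires=8 [8,10) fires=8
i=9 t=7 v=7: DROP (t<10-2); WM=10
i=10 t=13 v=2: → [13,15),[12,14); WM=13; [9,11) fires=2 [10,12) fires=2
i=11 t=12 v=5: → [12,14),[11,13); WM=13; [11,13) fires=5
i=12 t=8 v=8: DROP (t<13-2); WM=13
i=13 t=15 v=8: → [15,17),[14,16); WM=15; [12,14) fires=5 [13,15) fires=2

8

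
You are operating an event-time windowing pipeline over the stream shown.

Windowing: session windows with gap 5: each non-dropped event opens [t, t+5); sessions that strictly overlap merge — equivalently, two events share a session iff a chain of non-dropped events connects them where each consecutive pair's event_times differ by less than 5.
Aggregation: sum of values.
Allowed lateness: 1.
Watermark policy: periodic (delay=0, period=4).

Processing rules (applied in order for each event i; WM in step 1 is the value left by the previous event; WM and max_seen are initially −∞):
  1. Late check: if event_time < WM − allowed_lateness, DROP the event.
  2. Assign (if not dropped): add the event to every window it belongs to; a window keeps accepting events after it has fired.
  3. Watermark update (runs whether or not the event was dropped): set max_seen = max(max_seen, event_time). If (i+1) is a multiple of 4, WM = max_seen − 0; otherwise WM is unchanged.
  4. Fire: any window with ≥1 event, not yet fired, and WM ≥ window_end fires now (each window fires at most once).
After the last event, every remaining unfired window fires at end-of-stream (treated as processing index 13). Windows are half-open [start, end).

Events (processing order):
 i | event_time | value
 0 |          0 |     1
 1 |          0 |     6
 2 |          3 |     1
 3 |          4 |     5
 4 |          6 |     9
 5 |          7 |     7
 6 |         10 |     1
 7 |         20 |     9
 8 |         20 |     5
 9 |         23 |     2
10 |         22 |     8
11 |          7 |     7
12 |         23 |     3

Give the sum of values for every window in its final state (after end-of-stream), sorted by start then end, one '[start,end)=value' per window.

i=0 t=0 v=1: → [0,5); WM=−∞
i=1 t=0 v=6: → [0,5); WM=−∞
i=2 t=3 v=1: → [0,8); WM=−∞
i=3 t=4 v=5: → [0,9); WM=4
i=4 t=6 v=9: → [0,11); WM=4
i=5 t=7 v=7: → [0,12); WM=4
i=6 t=10 v=1: → [0,15); WM=4
i=7 t=20 v=9: → [20,25); WM=20
i=8 t=20 v=5: → [20,25); WM=20
i=9 t=23 v=2: → [20,28); WM=20
i=10 t=22 v=8: → [20,28); WM=20
i=11 t=7 v=7: DROP (t<20-1); WM=23
i=12 t=23 v=3: → [20,28); WM=23

[0,15)=30 [20,28)=27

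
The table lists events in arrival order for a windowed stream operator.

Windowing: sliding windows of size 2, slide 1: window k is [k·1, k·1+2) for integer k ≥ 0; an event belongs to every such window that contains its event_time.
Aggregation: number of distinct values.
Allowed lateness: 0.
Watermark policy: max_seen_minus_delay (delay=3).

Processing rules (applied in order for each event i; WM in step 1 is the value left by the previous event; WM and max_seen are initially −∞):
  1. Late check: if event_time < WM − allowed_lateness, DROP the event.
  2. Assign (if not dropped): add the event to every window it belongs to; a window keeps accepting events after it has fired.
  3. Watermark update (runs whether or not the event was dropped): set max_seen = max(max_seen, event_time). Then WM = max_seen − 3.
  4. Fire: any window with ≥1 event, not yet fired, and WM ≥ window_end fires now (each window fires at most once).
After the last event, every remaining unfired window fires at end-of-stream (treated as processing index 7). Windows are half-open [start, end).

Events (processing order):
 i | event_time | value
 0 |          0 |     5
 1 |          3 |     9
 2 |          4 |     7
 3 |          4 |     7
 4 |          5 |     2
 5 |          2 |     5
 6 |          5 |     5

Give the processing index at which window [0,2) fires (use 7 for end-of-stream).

i=0 t=0 v=5: → [0,2); WM=-3
i=1 t=3 v=9: → [3,5),[2,4); WM=0
i=2 t=4 v=7: → [4,6),[3,5); WM=1
i=3 t=4 v=7: → [4,6),[3,5); WM=1
i=4 t=5 v=2: → [5,7),[4,6); WM=2; [0,2) fires=1
i=5 t=2 v=5: → [2,4),[1,3); WM=2
i=6 t=5 v=5: → [5,7),[4,6); WM=2

4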